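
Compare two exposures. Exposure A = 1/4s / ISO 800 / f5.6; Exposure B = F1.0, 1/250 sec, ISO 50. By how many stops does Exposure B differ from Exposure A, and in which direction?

5 stops darker

Aperture: f/5.6 → f/4 → f/2.8 → f/2 → f/1.4 → f/1.0 — 5 stops wider (brighter).
Shutter speed: 1/4 → 1/8 → 1/15 → 1/30 → 1/60 → 1/125 → 1/250 — 6 stops shorter (darker).
ISO: 800 → 400 → 200 → 100 → 50 — 4 stops lower (darker).
Net: +5 −6 −4 = −5 stops.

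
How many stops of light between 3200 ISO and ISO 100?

5 stops

3200 → 1600 → 800 → 400 → 200 → 100 — count the steps: 5 stops.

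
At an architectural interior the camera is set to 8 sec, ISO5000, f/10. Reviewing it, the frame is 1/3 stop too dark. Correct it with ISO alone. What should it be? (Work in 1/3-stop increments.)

ISO 6400

Underexposed by 1/3 stop → need 1/3 stop brighter.
ISO: 5000 → 6400.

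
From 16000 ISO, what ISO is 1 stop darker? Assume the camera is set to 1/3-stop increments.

ISO: 16000 → 12800 → 10000 → 8000 — 1 stop dropped (darker).

ISO 8000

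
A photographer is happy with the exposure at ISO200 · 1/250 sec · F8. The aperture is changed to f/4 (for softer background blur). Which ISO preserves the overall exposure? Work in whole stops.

Aperture: f/8 → f/5.6 → f/4 — 2 stops larger aperture (brighter).
Need 2 stops darker from the ISO: 200 → 100 → 50.

ISO 50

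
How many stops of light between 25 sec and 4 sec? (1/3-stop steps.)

25 → 20 → 15 → 13 → 10 → 8 → 6 → 5 → 4 — count the steps: 8 third-stops = 2 2/3 stops.

2 2/3 stops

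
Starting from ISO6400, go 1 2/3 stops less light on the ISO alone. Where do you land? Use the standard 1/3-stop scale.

ISO: 6400 → 5000 → 4000 → 3200 → 2500 → 2000 — 1 2/3 stops lower (darker).

ISO 2000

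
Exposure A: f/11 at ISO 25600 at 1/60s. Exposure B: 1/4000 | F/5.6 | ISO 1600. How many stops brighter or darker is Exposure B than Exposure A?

8 stops darker

Aperture: f/11 → f/8 → f/5.6 — 2 stops opened up (brighter).
Shutter speed: 1/60 → 1/125 → 1/250 → 1/500 → 1/1000 → 1/2000 → 1/4000 — 6 stops faster (darker).
ISO: 25600 → 12800 → 6400 → 3200 → 1600 — 4 stops lower (darker).
Net: +2 −6 −4 = −8 stops.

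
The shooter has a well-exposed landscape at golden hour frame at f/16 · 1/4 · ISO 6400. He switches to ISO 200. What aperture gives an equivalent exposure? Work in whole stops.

f/2.8

ISO: 6400 → 3200 → 1600 → 800 → 400 → 200 — 5 stops dropped (darker).
Need 5 stops brighter from the aperture: f/16 → f/11 → f/8 → f/5.6 → f/4 → f/2.8.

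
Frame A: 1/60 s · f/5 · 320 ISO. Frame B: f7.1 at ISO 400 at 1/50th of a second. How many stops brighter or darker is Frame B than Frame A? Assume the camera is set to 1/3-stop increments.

Aperture: f/5 → f/5.6 → f/6.3 → f/7.1 — 1 stop smaller aperture (darker).
Shutter speed: 1/60 → 1/50 — 1/3 stop longer (brighter).
ISO: 320 → 400 — 1/3 stop raised (brighter).
Net: −1 +1/3 +1/3 = −1/3 stops.

1/3 stop darker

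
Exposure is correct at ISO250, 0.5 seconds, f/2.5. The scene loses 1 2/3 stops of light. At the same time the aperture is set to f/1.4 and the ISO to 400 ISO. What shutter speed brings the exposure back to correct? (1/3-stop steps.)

Scene light: 1 2/3 stops darker.
Aperture: f/2.5 → f/2.2 → f/2 → f/1.8 → f/1.6 → f/1.4 — 1 2/3 stops wider (brighter).
ISO: 250 → 320 → 400 — 2/3 stop higher (brighter).
Net so far: 2/3 stop brighter. Shutter speed: 0.5 → 0.4 → 0.3.

0.3 s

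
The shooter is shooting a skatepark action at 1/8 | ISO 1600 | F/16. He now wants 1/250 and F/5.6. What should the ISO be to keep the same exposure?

Shutter speed: 1/8 → 1/15 → 1/30 → 1/60 → 1/125 → 1/250 — 5 stops shorter (darker).
Aperture: f/16 → f/11 → f/8 → f/5.6 — 3 stops opened up (brighter).
Net change so far: 2 stops darker. Offset with the ISO: 1600 → 3200 → 6400.

ISO 6400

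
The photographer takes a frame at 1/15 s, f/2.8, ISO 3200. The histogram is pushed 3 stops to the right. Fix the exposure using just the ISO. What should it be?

ISO 400

Overexposed by 3 stops → need 3 stops darker.
ISO: 3200 → 1600 → 800 → 400.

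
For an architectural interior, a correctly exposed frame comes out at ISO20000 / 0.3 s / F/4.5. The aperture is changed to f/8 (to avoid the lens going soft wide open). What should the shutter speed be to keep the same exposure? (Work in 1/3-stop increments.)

Aperture: f/4.5 → f/5 → f/5.6 → f/6.3 → f/7.1 → f/8 — 1 2/3 stops narrower (darker).
Need 1 2/3 stops brighter from the shutter speed: 0.3 → 0.4 → 0.5 → 0.6 → 0.8 → 1.

1 s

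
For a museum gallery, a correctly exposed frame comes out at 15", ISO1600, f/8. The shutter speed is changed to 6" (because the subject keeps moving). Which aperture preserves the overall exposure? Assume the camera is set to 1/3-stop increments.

Shutter speed: 15 → 13 → 10 → 8 → 6 — 1 1/3 stops shorter (darker).
Need 1 1/3 stops brighter from the aperture: f/8 → f/7.1 → f/6.3 → f/5.6 → f/5.

f/5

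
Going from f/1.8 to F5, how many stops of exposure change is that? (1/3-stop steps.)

f/1.8 → f/2 → f/2.2 → f/2.5 → f/2.8 → f/3.2 → f/3.5 → f/4 → f/4.5 → f/5 — count the steps: 9 third-stops = 3 stops.

3 stops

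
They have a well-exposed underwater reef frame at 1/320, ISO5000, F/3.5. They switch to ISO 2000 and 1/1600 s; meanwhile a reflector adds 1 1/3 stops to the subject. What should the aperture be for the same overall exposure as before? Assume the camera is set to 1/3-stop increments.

f/1.6

Scene light: 1 1/3 stops brighter.
ISO: 5000 → 4000 → 3200 → 2500 → 2000 — 1 1/3 stops dropped (darker).
Shutter speed: 1/320 → 1/400 → 1/500 → 1/640 → 1/800 → 1/1000 → 1/1250 → 1/1600 — 2 1/3 stops shorter (darker).
Net so far: 2 1/3 stops darker. Aperture: f/3.5 → f/3.2 → f/2.8 → f/2.5 → f/2.2 → f/2 → f/1.8 → f/1.6.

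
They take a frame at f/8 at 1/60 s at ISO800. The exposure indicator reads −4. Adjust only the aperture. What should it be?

f/2

Underexposed by 4 stops → need 4 stops brighter.
Aperture: f/8 → f/5.6 → f/4 → f/2.8 → f/2.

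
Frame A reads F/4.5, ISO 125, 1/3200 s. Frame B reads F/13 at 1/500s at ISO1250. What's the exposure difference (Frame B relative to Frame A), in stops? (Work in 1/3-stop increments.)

Aperture: f/4.5 → f/5 → f/5.6 → f/6.3 → f/7.1 → f/8 → f/9 → f/10 → f/11 → f/13 — 3 stops narrower (darker).
Shutter speed: 1/3200 → 1/2500 → 1/2000 → 1/1600 → 1/1250 → 1/1000 → 1/800 → 1/640 → 1/500 — 2 2/3 stops longer (brighter).
ISO: 125 → 160 → 200 → 250 → 320 → 400 → 500 → 640 → 800 → 1000 → 1250 — 3 1/3 stops higher (brighter).
Net: −3 +2 2/3 +3 1/3 = +3 stops.

3 stops brighter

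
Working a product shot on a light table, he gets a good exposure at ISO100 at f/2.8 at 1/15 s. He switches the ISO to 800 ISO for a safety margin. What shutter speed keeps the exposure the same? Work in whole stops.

1/125s

ISO: 100 → 200 → 400 → 800 — 3 stops raised (brighter).
Need 3 stops darker from the shutter speed: 1/15 → 1/30 → 1/60 → 1/125.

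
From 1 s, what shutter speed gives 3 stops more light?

Shutter speed: 1 → 2 → 4 → 8 — 3 stops longer (brighter).

8 s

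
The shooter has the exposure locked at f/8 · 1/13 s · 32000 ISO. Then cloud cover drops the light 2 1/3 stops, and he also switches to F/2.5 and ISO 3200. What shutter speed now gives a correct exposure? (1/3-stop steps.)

0.4 s

Scene light: 2 1/3 stops darker.
Aperture: f/8 → f/7.1 → f/6.3 → f/5.6 → f/5 → f/4.5 → f/4 → f/3.5 → f/3.2 → f/2.8 → f/2.5 — 3 1/3 stops wider (brighter).
ISO: 32000 → 25600 → 20000 → 16000 → 12800 → 10000 → 8000 → 6400 → 5000 → 4000 → 3200 — 3 1/3 stops lower (darker).
Net so far: 2 1/3 stops darker. Shutter speed: 1/13 → 1/10 → 1/8 → 1/6 → 1/5 → 1/4 → 0.3 → 0.4.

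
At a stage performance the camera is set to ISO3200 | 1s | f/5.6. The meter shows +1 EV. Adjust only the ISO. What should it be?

Overexposed by 1 stop → need 1 stop darker.
ISO: 3200 → 1600.

ISO 1600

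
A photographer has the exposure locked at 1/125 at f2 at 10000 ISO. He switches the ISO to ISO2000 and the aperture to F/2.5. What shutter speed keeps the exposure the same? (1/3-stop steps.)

1/15s

ISO: 10000 → 8000 → 6400 → 5000 → 4000 → 3200 → 2500 → 2000 — 2 1/3 stops dropped (darker).
Aperture: f/2 → f/2.2 → f/2.5 — 2/3 stop stopped down (darker).
Net change so far: 3 stops darker. Offset with the shutter speed: 1/125 → 1/100 → 1/80 → 1/60 → 1/50 → 1/40 → 1/30 → 1/25 → 1/20 → 1/15.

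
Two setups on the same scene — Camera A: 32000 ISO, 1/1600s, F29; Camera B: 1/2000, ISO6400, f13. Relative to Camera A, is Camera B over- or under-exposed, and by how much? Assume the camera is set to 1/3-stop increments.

Aperture: f/29 → f/25 → f/22 → f/20 → f/18 → f/16 → f/14 → f/13 — 2 1/3 stops wider (brighter).
Shutter speed: 1/1600 → 1/2000 — 1/3 stop faster (darker).
ISO: 32000 → 25600 → 20000 → 16000 → 12800 → 10000 → 8000 → 6400 — 2 1/3 stops lower (darker).
Net: +2 1/3 −1/3 −2 1/3 = −1/3 stops.

1/3 stop darker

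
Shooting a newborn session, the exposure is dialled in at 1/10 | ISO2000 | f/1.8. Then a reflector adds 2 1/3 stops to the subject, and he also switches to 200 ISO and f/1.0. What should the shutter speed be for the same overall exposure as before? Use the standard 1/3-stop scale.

Scene light: 2 1/3 stops brighter.
ISO: 2000 → 1600 → 1250 → 1000 → 800 → 640 → 500 → 400 → 320 → 250 → 200 — 3 1/3 stops dropped (darker).
Aperture: f/1.8 → f/1.6 → f/1.4 → f/1.2 → f/1.1 → f/1.0 — 1 2/3 stops larger aperture (brighter).
Net so far: 2/3 stop brighter. Shutter speed: 1/10 → 1/13 → 1/15.

1/15s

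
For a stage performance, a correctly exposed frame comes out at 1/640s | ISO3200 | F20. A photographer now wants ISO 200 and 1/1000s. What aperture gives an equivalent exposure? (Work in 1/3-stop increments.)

f/4

ISO: 3200 → 2500 → 2000 → 1600 → 1250 → 1000 → 800 → 640 → 500 → 400 → 320 → 250 → 200 — 4 stops dropped (darker).
Shutter speed: 1/640 → 1/800 → 1/1000 — 2/3 stop shorter (darker).
Net change so far: 4 2/3 stops darker. Offset with the aperture: f/20 → f/18 → f/16 → f/14 → f/13 → f/11 → f/10 → f/9 → f/8 → f/7.1 → f/6.3 → f/5.6 → f/5 → f/4.5 → f/4.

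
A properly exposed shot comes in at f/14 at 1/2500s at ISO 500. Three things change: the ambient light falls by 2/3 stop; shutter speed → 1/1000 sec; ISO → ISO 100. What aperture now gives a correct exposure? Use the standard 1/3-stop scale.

f/8

Scene light: 2/3 stop darker.
Shutter speed: 1/2500 → 1/2000 → 1/1600 → 1/1250 → 1/1000 — 1 1/3 stops longer (brighter).
ISO: 500 → 400 → 320 → 250 → 200 → 160 → 125 → 100 — 2 1/3 stops lower (darker).
Net so far: 1 2/3 stops darker. Aperture: f/14 → f/13 → f/11 → f/10 → f/9 → f/8.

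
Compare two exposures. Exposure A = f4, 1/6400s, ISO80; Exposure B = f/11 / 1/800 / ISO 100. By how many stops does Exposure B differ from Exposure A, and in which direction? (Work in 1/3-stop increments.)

1/3 stop brighter

Aperture: f/4 → f/4.5 → f/5 → f/5.6 → f/6.3 → f/7.1 → f/8 → f/9 → f/10 → f/11 — 3 stops smaller aperture (darker).
Shutter speed: 1/6400 → 1/5000 → 1/4000 → 1/3200 → 1/2500 → 1/2000 → 1/1600 → 1/1250 → 1/1000 → 1/800 — 3 stops longer (brighter).
ISO: 80 → 100 — 1/3 stop higher (brighter).
Net: −3 +3 +1/3 = +1/3 stops.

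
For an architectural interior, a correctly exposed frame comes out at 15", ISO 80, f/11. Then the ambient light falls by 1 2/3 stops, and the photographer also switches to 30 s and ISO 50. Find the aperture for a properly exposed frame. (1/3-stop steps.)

f/7.1

Scene light: 1 2/3 stops darker.
Shutter speed: 15 → 20 → 25 → 30 — 1 stop slower (brighter).
ISO: 80 → 64 → 50 — 2/3 stop lower (darker).
Net so far: 1 1/3 stops darker. Aperture: f/11 → f/10 → f/9 → f/8 → f/7.1.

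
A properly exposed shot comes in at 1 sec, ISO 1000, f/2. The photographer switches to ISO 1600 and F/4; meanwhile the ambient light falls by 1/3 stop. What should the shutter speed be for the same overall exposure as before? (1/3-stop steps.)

Scene light: 1/3 stop darker.
ISO: 1000 → 1250 → 1600 — 2/3 stop higher (brighter).
Aperture: f/2 → f/2.2 → f/2.5 → f/2.8 → f/3.2 → f/3.5 → f/4 — 2 stops stopped down (darker).
Net so far: 1 2/3 stops darker. Shutter speed: 1 → 1.3 → 1.6 → 2 → 2.5 → 3.2.

3.2 s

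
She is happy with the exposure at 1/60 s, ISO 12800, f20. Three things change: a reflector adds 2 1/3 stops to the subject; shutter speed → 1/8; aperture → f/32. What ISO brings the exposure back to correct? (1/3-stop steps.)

ISO 800

Scene light: 2 1/3 stops brighter.
Shutter speed: 1/60 → 1/50 → 1/40 → 1/30 → 1/25 → 1/20 → 1/15 → 1/13 → 1/10 → 1/8 — 3 stops slower (brighter).
Aperture: f/20 → f/22 → f/25 → f/29 → f/32 — 1 1/3 stops narrower (darker).
Net so far: 4 stops brighter. ISO: 12800 → 10000 → 8000 → 6400 → 5000 → 4000 → 3200 → 2500 → 2000 → 1600 → 1250 → 1000 → 800.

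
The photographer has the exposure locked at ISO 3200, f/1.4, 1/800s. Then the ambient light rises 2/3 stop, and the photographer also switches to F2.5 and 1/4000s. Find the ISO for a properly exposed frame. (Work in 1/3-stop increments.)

ISO 32000

Scene light: 2/3 stop brighter.
Aperture: f/1.4 → f/1.6 → f/1.8 → f/2 → f/2.2 → f/2.5 — 1 2/3 stops narrower (darker).
Shutter speed: 1/800 → 1/1000 → 1/1250 → 1/1600 → 1/2000 → 1/2500 → 1/3200 → 1/4000 — 2 1/3 stops shorter (darker).
Net so far: 3 1/3 stops darker. ISO: 3200 → 4000 → 5000 → 6400 → 8000 → 10000 → 12800 → 16000 → 20000 → 25600 → 32000.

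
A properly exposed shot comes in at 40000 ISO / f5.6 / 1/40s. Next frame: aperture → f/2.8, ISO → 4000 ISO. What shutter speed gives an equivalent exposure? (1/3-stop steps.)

1/15s

Aperture: f/5.6 → f/5 → f/4.5 → f/4 → f/3.5 → f/3.2 → f/2.8 — 2 stops wider (brighter).
ISO: 40000 → 32000 → 25600 → 20000 → 16000 → 12800 → 10000 → 8000 → 6400 → 5000 → 4000 — 3 1/3 stops dropped (darker).
Net change so far: 1 1/3 stops darker. Offset with the shutter speed: 1/40 → 1/30 → 1/25 → 1/20 → 1/15.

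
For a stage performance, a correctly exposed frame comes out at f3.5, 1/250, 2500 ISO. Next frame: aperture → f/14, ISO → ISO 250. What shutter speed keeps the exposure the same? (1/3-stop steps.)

0.6 s

Aperture: f/3.5 → f/4 → f/4.5 → f/5 → f/5.6 → f/6.3 → f/7.1 → f/8 → f/9 → f/10 → f/11 → f/13 → f/14 — 4 stops stopped down (darker).
ISO: 2500 → 2000 → 1600 → 1250 → 1000 → 800 → 640 → 500 → 400 → 320 → 250 — 3 1/3 stops dropped (darker).
Net change so far: 7 1/3 stops darker. Offset with the shutter speed: 1/250 → 1/200 → 1/160 → 1/125 → 1/100 → 1/80 → 1/60 → 1/50 → 1/40 → 1/30 → 1/25 → 1/20 → 1/15 → 1/13 → 1/10 → 1/8 → 1/6 → 1/5 → 1/4 → 0.3 → 0.4 → 0.5 → 0.6.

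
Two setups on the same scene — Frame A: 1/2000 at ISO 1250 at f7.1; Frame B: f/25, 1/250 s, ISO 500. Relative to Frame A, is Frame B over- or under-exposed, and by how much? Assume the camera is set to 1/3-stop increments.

Aperture: f/7.1 → f/8 → f/9 → f/10 → f/11 → f/13 → f/14 → f/16 → f/18 → f/20 → f/22 → f/25 — 3 2/3 stops narrower (darker).
Shutter speed: 1/2000 → 1/1600 → 1/1250 → 1/1000 → 1/800 → 1/640 → 1/500 → 1/400 → 1/320 → 1/250 — 3 stops slower (brighter).
ISO: 1250 → 1000 → 800 → 640 → 500 — 1 1/3 stops dropped (darker).
Net: −3 2/3 +3 −1 1/3 = −2 stops.

2 stops darker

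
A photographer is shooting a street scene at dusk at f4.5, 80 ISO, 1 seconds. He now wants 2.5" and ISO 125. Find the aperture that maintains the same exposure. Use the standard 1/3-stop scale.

f/9

Shutter speed: 1 → 1.3 → 1.6 → 2 → 2.5 — 1 1/3 stops slower (brighter).
ISO: 80 → 100 → 125 — 2/3 stop raised (brighter).
Net change so far: 2 stops brighter. Offset with the aperture: f/4.5 → f/5 → f/5.6 → f/6.3 → f/7.1 → f/8 → f/9.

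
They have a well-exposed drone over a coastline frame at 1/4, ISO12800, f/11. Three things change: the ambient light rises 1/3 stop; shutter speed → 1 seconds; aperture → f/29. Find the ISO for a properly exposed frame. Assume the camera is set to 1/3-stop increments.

Scene light: 1/3 stop brighter.
Shutter speed: 1/4 → 0.3 → 0.4 → 0.5 → 0.6 → 0.8 → 1 — 2 stops longer (brighter).
Aperture: f/11 → f/13 → f/14 → f/16 → f/18 → f/20 → f/22 → f/25 → f/29 — 2 2/3 stops stopped down (darker).
Net so far: 1/3 stop darker. ISO: 12800 → 16000.

ISO 16000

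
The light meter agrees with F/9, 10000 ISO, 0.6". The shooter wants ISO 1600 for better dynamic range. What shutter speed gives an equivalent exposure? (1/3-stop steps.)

ISO: 10000 → 8000 → 6400 → 5000 → 4000 → 3200 → 2500 → 2000 → 1600 — 2 2/3 stops lower (darker).
Need 2 2/3 stops brighter from the shutter speed: 0.6 → 0.8 → 1 → 1.3 → 1.6 → 2 → 2.5 → 3.2 → 4.

4 s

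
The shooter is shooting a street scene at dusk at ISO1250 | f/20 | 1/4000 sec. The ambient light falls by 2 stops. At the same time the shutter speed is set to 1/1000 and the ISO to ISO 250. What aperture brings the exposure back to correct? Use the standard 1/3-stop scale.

f/9

Scene light: 2 stops darker.
Shutter speed: 1/4000 → 1/3200 → 1/2500 → 1/2000 → 1/1600 → 1/1250 → 1/1000 — 2 stops longer (brighter).
ISO: 1250 → 1000 → 800 → 640 → 500 → 400 → 320 → 250 — 2 1/3 stops lower (darker).
Net so far: 2 1/3 stops darker. Aperture: f/20 → f/18 → f/16 → f/14 → f/13 → f/11 → f/10 → f/9.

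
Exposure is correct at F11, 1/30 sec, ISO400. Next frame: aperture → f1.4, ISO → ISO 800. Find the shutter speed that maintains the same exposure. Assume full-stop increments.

Aperture: f/11 → f/8 → f/5.6 → f/4 → f/2.8 → f/2 → f/1.4 — 6 stops larger aperture (brighter).
ISO: 400 → 800 — 1 stop higher (brighter).
Net change so far: 7 stops brighter. Offset with the shutter speed: 1/30 → 1/60 → 1/125 → 1/250 → 1/500 → 1/1000 → 1/2000 → 1/4000.

1/4000s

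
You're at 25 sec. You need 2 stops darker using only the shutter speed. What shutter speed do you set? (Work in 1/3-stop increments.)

6 s

Shutter speed: 25 → 20 → 15 → 13 → 10 → 8 → 6 — 2 stops faster (darker).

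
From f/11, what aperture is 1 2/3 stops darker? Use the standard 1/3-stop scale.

f/20

Aperture: f/11 → f/13 → f/14 → f/16 → f/18 → f/20 — 1 2/3 stops stopped down (darker).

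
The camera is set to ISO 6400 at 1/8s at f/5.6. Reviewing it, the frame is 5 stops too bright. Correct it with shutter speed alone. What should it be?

Overexposed by 5 stops → need 5 stops darker.
Shutter speed: 1/8 → 1/15 → 1/30 → 1/60 → 1/125 → 1/250.

1/250s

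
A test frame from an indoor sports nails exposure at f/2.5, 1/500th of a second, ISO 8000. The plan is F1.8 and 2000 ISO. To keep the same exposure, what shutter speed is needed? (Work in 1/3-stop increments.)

1/250s

Aperture: f/2.5 → f/2.2 → f/2 → f/1.8 — 1 stop opened up (brighter).
ISO: 8000 → 6400 → 5000 → 4000 → 3200 → 2500 → 2000 — 2 stops lower (darker).
Net change so far: 1 stop darker. Offset with the shutter speed: 1/500 → 1/400 → 1/320 → 1/250.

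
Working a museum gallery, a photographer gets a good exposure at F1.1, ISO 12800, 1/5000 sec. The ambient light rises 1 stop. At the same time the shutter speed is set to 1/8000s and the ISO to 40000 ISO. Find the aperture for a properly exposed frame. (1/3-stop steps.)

f/2.2

Scene light: 1 stop brighter.
Shutter speed: 1/5000 → 1/6400 → 1/8000 — 2/3 stop faster (darker).
ISO: 12800 → 16000 → 20000 → 25600 → 32000 → 40000 — 1 2/3 stops higher (brighter).
Net so far: 2 stops brighter. Aperture: f/1.1 → f/1.2 → f/1.4 → f/1.6 → f/1.8 → f/2 → f/2.2.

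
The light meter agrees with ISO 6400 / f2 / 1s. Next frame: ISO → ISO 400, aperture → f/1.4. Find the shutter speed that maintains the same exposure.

ISO: 6400 → 3200 → 1600 → 800 → 400 — 4 stops dropped (darker).
Aperture: f/2 → f/1.4 — 1 stop opened up (brighter).
Net change so far: 3 stops darker. Offset with the shutter speed: 1 → 2 → 4 → 8.

8 s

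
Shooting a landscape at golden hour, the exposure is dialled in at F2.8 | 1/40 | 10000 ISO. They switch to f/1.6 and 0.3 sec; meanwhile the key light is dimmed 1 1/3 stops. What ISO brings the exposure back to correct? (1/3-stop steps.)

ISO 640

Scene light: 1 1/3 stops darker.
Aperture: f/2.8 → f/2.5 → f/2.2 → f/2 → f/1.8 → f/1.6 — 1 2/3 stops larger aperture (brighter).
Shutter speed: 1/40 → 1/30 → 1/25 → 1/20 → 1/15 → 1/13 → 1/10 → 1/8 → 1/6 → 1/5 → 1/4 → 0.3 — 3 2/3 stops slower (brighter).
Net so far: 4 stops brighter. ISO: 10000 → 8000 → 6400 → 5000 → 4000 → 3200 → 2500 → 2000 → 1600 → 1250 → 1000 → 800 → 640.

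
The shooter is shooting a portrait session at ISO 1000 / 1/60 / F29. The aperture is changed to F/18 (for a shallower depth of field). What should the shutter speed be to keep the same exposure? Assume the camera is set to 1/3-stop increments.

Aperture: f/29 → f/25 → f/22 → f/20 → f/18 — 1 1/3 stops larger aperture (brighter).
Need 1 1/3 stops darker from the shutter speed: 1/60 → 1/80 → 1/100 → 1/125 → 1/160.

1/160s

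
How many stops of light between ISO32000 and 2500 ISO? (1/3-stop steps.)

32000 → 25600 → 20000 → 16000 → 12800 → 10000 → 8000 → 6400 → 5000 → 4000 → 3200 → 2500 — count the steps: 11 third-stops = 3 2/3 stops.

3 2/3 stops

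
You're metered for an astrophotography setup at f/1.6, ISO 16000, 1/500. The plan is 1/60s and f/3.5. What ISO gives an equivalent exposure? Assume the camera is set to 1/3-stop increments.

Shutter speed: 1/500 → 1/400 → 1/320 → 1/250 → 1/200 → 1/160 → 1/125 → 1/100 → 1/80 → 1/60 — 3 stops longer (brighter).
Aperture: f/1.6 → f/1.8 → f/2 → f/2.2 → f/2.5 → f/2.8 → f/3.2 → f/3.5 — 2 1/3 stops smaller aperture (darker).
Net change so far: 2/3 stop brighter. Offset with the ISO: 16000 → 12800 → 10000.

ISO 10000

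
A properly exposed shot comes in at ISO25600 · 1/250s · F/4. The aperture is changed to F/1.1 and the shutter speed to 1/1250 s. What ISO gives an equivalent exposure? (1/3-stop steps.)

ISO 10000

Aperture: f/4 → f/3.5 → f/3.2 → f/2.8 → f/2.5 → f/2.2 → f/2 → f/1.8 → f/1.6 → f/1.4 → f/1.2 → f/1.1 — 3 2/3 stops opened up (brighter).
Shutter speed: 1/250 → 1/320 → 1/400 → 1/500 → 1/640 → 1/800 → 1/1000 → 1/1250 — 2 1/3 stops faster (darker).
Net change so far: 1 1/3 stops brighter. Offset with the ISO: 25600 → 20000 → 16000 → 12800 → 10000.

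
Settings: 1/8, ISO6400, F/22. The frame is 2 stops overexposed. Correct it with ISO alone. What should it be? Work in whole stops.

Overexposed by 2 stops → need 2 stops darker.
ISO: 6400 → 3200 → 1600.

ISO 1600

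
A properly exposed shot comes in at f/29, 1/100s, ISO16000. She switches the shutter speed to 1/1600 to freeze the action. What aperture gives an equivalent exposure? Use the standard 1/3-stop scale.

Shutter speed: 1/100 → 1/125 → 1/160 → 1/200 → 1/250 → 1/320 → 1/400 → 1/500 → 1/640 → 1/800 → 1/1000 → 1/1250 → 1/1600 — 4 stops faster (darker).
Need 4 stops brighter from the aperture: f/29 → f/25 → f/22 → f/20 → f/18 → f/16 → f/14 → f/13 → f/11 → f/10 → f/9 → f/8 → f/7.1.

f/7.1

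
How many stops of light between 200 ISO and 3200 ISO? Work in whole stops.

200 → 400 → 800 → 1600 → 3200 — count the steps: 4 stops.

4 stops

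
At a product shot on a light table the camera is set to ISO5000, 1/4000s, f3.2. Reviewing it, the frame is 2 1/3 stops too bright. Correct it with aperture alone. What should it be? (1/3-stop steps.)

f/7.1

Overexposed by 2 1/3 stops → need 2 1/3 stops darker.
Aperture: f/3.2 → f/3.5 → f/4 → f/4.5 → f/5 → f/5.6 → f/6.3 → f/7.1.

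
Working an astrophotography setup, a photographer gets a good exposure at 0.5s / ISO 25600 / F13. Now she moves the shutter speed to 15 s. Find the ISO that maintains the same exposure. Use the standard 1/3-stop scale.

Shutter speed: 0.5 → 0.6 → 0.8 → 1 → 1.3 → 1.6 → 2 → 2.5 → 3.2 → 4 → 5 → 6 → 8 → 10 → 13 → 15 — 5 stops longer (brighter).
Need 5 stops darker from the ISO: 25600 → 20000 → 16000 → 12800 → 10000 → 8000 → 6400 → 5000 → 4000 → 3200 → 2500 → 2000 → 1600 → 1250 → 1000 → 800.

ISO 800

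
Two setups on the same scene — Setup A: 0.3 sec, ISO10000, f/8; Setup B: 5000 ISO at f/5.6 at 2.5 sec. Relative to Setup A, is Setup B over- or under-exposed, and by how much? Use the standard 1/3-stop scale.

3 stops brighter

Aperture: f/8 → f/7.1 → f/6.3 → f/5.6 — 1 stop wider (brighter).
Shutter speed: 0.3 → 0.4 → 0.5 → 0.6 → 0.8 → 1 → 1.3 → 1.6 → 2 → 2.5 — 3 stops slower (brighter).
ISO: 10000 → 8000 → 6400 → 5000 — 1 stop dropped (darker).
Net: +1 +3 −1 = +3 stops.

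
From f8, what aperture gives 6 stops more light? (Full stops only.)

Aperture: f/8 → f/5.6 → f/4 → f/2.8 → f/2 → f/1.4 → f/1.0 — 6 stops opened up (brighter).

f/1.0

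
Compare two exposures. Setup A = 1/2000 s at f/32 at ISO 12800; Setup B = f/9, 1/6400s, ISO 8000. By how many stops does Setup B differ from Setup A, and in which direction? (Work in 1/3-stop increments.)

1 1/3 stops brighter

Aperture: f/32 → f/29 → f/25 → f/22 → f/20 → f/18 → f/16 → f/14 → f/13 → f/11 → f/10 → f/9 — 3 2/3 stops opened up (brighter).
Shutter speed: 1/2000 → 1/2500 → 1/3200 → 1/4000 → 1/5000 → 1/6400 — 1 2/3 stops faster (darker).
ISO: 12800 → 10000 → 8000 — 2/3 stop lower (darker).
Net: +3 2/3 −1 2/3 −2/3 = +1 1/3 stops.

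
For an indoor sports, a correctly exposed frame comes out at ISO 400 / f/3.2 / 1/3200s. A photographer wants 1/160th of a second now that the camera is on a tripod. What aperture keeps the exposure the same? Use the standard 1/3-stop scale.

Shutter speed: 1/3200 → 1/2500 → 1/2000 → 1/1600 → 1/1250 → 1/1000 → 1/800 → 1/640 → 1/500 → 1/400 → 1/320 → 1/250 → 1/200 → 1/160 — 4 1/3 stops slower (brighter).
Need 4 1/3 stops darker from the aperture: f/3.2 → f/3.5 → f/4 → f/4.5 → f/5 → f/5.6 → f/6.3 → f/7.1 → f/8 → f/9 → f/10 → f/11 → f/13 → f/14.

f/14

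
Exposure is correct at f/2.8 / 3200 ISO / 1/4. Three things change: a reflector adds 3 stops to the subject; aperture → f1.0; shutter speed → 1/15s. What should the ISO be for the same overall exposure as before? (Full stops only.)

ISO 200

Scene light: 3 stops brighter.
Aperture: f/2.8 → f/2 → f/1.4 → f/1.0 — 3 stops larger aperture (brighter).
Shutter speed: 1/4 → 1/8 → 1/15 — 2 stops shorter (darker).
Net so far: 4 stops brighter. ISO: 3200 → 1600 → 800 → 400 → 200.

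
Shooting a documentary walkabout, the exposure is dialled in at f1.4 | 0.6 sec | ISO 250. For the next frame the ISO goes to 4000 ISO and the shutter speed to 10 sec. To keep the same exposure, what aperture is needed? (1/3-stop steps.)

ISO: 250 → 320 → 400 → 500 → 640 → 800 → 1000 → 1250 → 1600 → 2000 → 2500 → 3200 → 4000 — 4 stops higher (brighter).
Shutter speed: 0.6 → 0.8 → 1 → 1.3 → 1.6 → 2 → 2.5 → 3.2 → 4 → 5 → 6 → 8 → 10 — 4 stops slower (brighter).
Net change so far: 8 stops brighter. Offset with the aperture: f/1.4 → f/1.6 → f/1.8 → f/2 → f/2.2 → f/2.5 → f/2.8 → f/3.2 → f/3.5 → f/4 → f/4.5 → f/5 → f/5.6 → f/6.3 → f/7.1 → f/8 → f/9 → f/10 → f/11 → f/13 → f/14 → f/16 → f/18 → f/20 → f/22.

f/22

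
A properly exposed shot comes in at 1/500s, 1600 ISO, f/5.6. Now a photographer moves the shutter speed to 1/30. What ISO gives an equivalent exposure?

ISO 100

Shutter speed: 1/500 → 1/250 → 1/125 → 1/60 → 1/30 — 4 stops longer (brighter).
Need 4 stops darker from the ISO: 1600 → 800 → 400 → 200 → 100.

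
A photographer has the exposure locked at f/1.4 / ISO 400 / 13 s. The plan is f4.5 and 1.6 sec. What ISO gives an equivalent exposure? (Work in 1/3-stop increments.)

ISO 32000

Aperture: f/1.4 → f/1.6 → f/1.8 → f/2 → f/2.2 → f/2.5 → f/2.8 → f/3.2 → f/3.5 → f/4 → f/4.5 — 3 1/3 stops stopped down (darker).
Shutter speed: 13 → 10 → 8 → 6 → 5 → 4 → 3.2 → 2.5 → 2 → 1.6 — 3 stops faster (darker).
Net change so far: 6 1/3 stops darker. Offset with the ISO: 400 → 500 → 640 → 800 → 1000 → 1250 → 1600 → 2000 → 2500 → 3200 → 4000 → 5000 → 6400 → 8000 → 10000 → 12800 → 16000 → 20000 → 25600 → 32000.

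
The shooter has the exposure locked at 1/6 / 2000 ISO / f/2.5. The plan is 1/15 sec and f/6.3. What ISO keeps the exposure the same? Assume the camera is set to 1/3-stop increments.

Shutter speed: 1/6 → 1/8 → 1/10 → 1/13 → 1/15 — 1 1/3 stops shorter (darker).
Aperture: f/2.5 → f/2.8 → f/3.2 → f/3.5 → f/4 → f/4.5 → f/5 → f/5.6 → f/6.3 — 2 2/3 stops stopped down (darker).
Net change so far: 4 stops darker. Offset with the ISO: 2000 → 2500 → 3200 → 4000 → 5000 → 6400 → 8000 → 10000 → 12800 → 16000 → 20000 → 25600 → 32000.

ISO 32000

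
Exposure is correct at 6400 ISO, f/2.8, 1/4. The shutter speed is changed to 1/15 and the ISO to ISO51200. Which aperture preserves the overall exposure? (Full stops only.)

f/4

Shutter speed: 1/4 → 1/8 → 1/15 — 2 stops faster (darker).
ISO: 6400 → 12800 → 25600 → 51200 — 3 stops raised (brighter).
Net change so far: 1 stop brighter. Offset with the aperture: f/2.8 → f/4.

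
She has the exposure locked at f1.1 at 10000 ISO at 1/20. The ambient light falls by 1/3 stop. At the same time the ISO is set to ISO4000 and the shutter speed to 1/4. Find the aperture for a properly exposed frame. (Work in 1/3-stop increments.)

Scene light: 1/3 stop darker.
ISO: 10000 → 8000 → 6400 → 5000 → 4000 — 1 1/3 stops lower (darker).
Shutter speed: 1/20 → 1/15 → 1/13 → 1/10 → 1/8 → 1/6 → 1/5 → 1/4 — 2 1/3 stops slower (brighter).
Net so far: 2/3 stop brighter. Aperture: f/1.1 → f/1.2 → f/1.4.

f/1.4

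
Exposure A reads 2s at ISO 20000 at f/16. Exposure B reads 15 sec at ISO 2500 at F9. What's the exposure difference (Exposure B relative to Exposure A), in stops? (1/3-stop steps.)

Aperture: f/16 → f/14 → f/13 → f/11 → f/10 → f/9 — 1 2/3 stops wider (brighter).
Shutter speed: 2 → 2.5 → 3.2 → 4 → 5 → 6 → 8 → 10 → 13 → 15 — 3 stops longer (brighter).
ISO: 20000 → 16000 → 12800 → 10000 → 8000 → 6400 → 5000 → 4000 → 3200 → 2500 — 3 stops lower (darker).
Net: +1 2/3 +3 −3 = +1 2/3 stops.

1 2/3 stops brighter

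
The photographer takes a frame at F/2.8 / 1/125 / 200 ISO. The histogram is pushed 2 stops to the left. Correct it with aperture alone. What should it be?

f/1.4

Underexposed by 2 stops → need 2 stops brighter.
Aperture: f/2.8 → f/2 → f/1.4.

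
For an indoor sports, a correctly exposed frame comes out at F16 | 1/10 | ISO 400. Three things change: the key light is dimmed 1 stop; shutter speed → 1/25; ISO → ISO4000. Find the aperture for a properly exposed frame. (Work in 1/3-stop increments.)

Scene light: 1 stop darker.
Shutter speed: 1/10 → 1/13 → 1/15 → 1/20 → 1/25 — 1 1/3 stops shorter (darker).
ISO: 400 → 500 → 640 → 800 → 1000 → 1250 → 1600 → 2000 → 2500 → 3200 → 4000 — 3 1/3 stops raised (brighter).
Net so far: 1 stop brighter. Aperture: f/16 → f/18 → f/20 → f/22.

f/22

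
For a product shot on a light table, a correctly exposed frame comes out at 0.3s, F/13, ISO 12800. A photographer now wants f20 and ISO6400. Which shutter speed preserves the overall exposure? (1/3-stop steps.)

Aperture: f/13 → f/14 → f/16 → f/18 → f/20 — 1 1/3 stops stopped down (darker).
ISO: 12800 → 10000 → 8000 → 6400 — 1 stop dropped (darker).
Net change so far: 2 1/3 stops darker. Offset with the shutter speed: 0.3 → 0.4 → 0.5 → 0.6 → 0.8 → 1 → 1.3 → 1.6.

1.6 s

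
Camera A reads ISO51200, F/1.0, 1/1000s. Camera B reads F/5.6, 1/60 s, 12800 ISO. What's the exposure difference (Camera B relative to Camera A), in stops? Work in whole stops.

3 stops darker

Aperture: f/1.0 → f/1.4 → f/2 → f/2.8 → f/4 → f/5.6 — 5 stops smaller aperture (darker).
Shutter speed: 1/1000 → 1/500 → 1/250 → 1/125 → 1/60 — 4 stops longer (brighter).
ISO: 51200 → 25600 → 12800 — 2 stops dropped (darker).
Net: −5 +4 −2 = −3 stops.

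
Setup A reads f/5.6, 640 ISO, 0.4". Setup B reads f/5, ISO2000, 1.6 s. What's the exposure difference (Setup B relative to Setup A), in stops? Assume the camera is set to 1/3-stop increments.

4 stops brighter

Aperture: f/5.6 → f/5 — 1/3 stop larger aperture (brighter).
Shutter speed: 0.4 → 0.5 → 0.6 → 0.8 → 1 → 1.3 → 1.6 — 2 stops longer (brighter).
ISO: 640 → 800 → 1000 → 1250 → 1600 → 2000 — 1 2/3 stops raised (brighter).
Net: +1/3 +2 +1 2/3 = +4 stops.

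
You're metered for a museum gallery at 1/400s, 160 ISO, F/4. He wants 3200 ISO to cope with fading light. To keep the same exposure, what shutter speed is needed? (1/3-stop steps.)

1/8000s

ISO: 160 → 200 → 250 → 320 → 400 → 500 → 640 → 800 → 1000 → 1250 → 1600 → 2000 → 2500 → 3200 — 4 1/3 stops raised (brighter).
Need 4 1/3 stops darker from the shutter speed: 1/400 → 1/500 → 1/640 → 1/800 → 1/1000 → 1/1250 → 1/1600 → 1/2000 → 1/2500 → 1/3200 → 1/4000 → 1/5000 → 1/6400 → 1/8000.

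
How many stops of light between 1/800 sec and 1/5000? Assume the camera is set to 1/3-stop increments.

1/800 → 1/1000 → 1/1250 → 1/1600 → 1/2000 → 1/2500 → 1/3200 → 1/4000 → 1/5000 — count the steps: 8 third-stops = 2 2/3 stops.

2 2/3 stops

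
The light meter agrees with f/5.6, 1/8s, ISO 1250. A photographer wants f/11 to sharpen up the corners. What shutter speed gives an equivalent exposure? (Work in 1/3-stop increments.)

0.5 s

Aperture: f/5.6 → f/6.3 → f/7.1 → f/8 → f/9 → f/10 → f/11 — 2 stops stopped down (darker).
Need 2 stops brighter from the shutter speed: 1/8 → 1/6 → 1/5 → 1/4 → 0.3 → 0.4 → 0.5.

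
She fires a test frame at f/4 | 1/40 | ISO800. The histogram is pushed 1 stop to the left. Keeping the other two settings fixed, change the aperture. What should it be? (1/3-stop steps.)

Underexposed by 1 stop → need 1 stop brighter.
Aperture: f/4 → f/3.5 → f/3.2 → f/2.8.

f/2.8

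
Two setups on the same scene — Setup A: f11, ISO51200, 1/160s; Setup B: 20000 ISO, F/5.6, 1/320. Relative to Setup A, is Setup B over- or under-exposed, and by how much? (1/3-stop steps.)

Aperture: f/11 → f/10 → f/9 → f/8 → f/7.1 → f/6.3 → f/5.6 — 2 stops opened up (brighter).
Shutter speed: 1/160 → 1/200 → 1/250 → 1/320 — 1 stop shorter (darker).
ISO: 51200 → 40000 → 32000 → 25600 → 20000 — 1 1/3 stops dropped (darker).
Net: +2 −1 −1 1/3 = −1/3 stops.

1/3 stop darker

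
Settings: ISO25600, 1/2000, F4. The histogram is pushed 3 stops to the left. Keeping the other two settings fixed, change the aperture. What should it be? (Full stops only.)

Underexposed by 3 stops → need 3 stops brighter.
Aperture: f/4 → f/2.8 → f/2 → f/1.4.

f/1.4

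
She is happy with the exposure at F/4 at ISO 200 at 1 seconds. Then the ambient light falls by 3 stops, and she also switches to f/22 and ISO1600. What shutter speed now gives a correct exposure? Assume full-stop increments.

30 s

Scene light: 3 stops darker.
Aperture: f/4 → f/5.6 → f/8 → f/11 → f/16 → f/22 — 5 stops stopped down (darker).
ISO: 200 → 400 → 800 → 1600 — 3 stops raised (brighter).
Net so far: 5 stops darker. Shutter speed: 1 → 2 → 4 → 8 → 15 → 30.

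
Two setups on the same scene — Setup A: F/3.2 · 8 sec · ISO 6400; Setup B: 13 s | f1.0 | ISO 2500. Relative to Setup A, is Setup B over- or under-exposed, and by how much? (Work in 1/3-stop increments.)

2 2/3 stops brighter

Aperture: f/3.2 → f/2.8 → f/2.5 → f/2.2 → f/2 → f/1.8 → f/1.6 → f/1.4 → f/1.2 → f/1.1 → f/1.0 — 3 1/3 stops larger aperture (brighter).
Shutter speed: 8 → 10 → 13 — 2/3 stop slower (brighter).
ISO: 6400 → 5000 → 4000 → 3200 → 2500 — 1 1/3 stops lower (darker).
Net: +3 1/3 +2/3 −1 1/3 = +2 2/3 stops.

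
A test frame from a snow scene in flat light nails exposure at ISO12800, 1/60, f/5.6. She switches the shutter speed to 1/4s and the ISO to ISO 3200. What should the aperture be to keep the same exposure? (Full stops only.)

Shutter speed: 1/60 → 1/30 → 1/15 → 1/8 → 1/4 — 4 stops longer (brighter).
ISO: 12800 → 6400 → 3200 — 2 stops lower (darker).
Net change so far: 2 stops brighter. Offset with the aperture: f/5.6 → f/8 → f/11.

f/11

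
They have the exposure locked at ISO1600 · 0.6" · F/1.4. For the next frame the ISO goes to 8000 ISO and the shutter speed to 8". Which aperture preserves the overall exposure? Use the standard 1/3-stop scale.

ISO: 1600 → 2000 → 2500 → 3200 → 4000 → 5000 → 6400 → 8000 — 2 1/3 stops higher (brighter).
Shutter speed: 0.6 → 0.8 → 1 → 1.3 → 1.6 → 2 → 2.5 → 3.2 → 4 → 5 → 6 → 8 — 3 2/3 stops slower (brighter).
Net change so far: 6 stops brighter. Offset with the aperture: f/1.4 → f/1.6 → f/1.8 → f/2 → f/2.2 → f/2.5 → f/2.8 → f/3.2 → f/3.5 → f/4 → f/4.5 → f/5 → f/5.6 → f/6.3 → f/7.1 → f/8 → f/9 → f/10 → f/11.

f/11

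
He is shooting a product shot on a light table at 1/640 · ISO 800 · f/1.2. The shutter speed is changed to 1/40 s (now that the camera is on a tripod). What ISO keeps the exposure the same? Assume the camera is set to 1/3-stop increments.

Shutter speed: 1/640 → 1/500 → 1/400 → 1/320 → 1/250 → 1/200 → 1/160 → 1/125 → 1/100 → 1/80 → 1/60 → 1/50 → 1/40 — 4 stops longer (brighter).
Need 4 stops darker from the ISO: 800 → 640 → 500 → 400 → 320 → 250 → 200 → 160 → 125 → 100 → 80 → 64 → 50.

ISO 50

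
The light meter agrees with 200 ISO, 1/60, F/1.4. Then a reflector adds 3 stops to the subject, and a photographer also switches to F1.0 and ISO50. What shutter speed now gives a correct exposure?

1/250s

Scene light: 3 stops brighter.
Aperture: f/1.4 → f/1.0 — 1 stop larger aperture (brighter).
ISO: 200 → 100 → 50 — 2 stops dropped (darker).
Net so far: 2 stops brighter. Shutter speed: 1/60 → 1/125 → 1/250.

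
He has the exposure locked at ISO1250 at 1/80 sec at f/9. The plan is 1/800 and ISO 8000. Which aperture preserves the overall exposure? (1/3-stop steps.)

Shutter speed: 1/80 → 1/100 → 1/125 → 1/160 → 1/200 → 1/250 → 1/320 → 1/400 → 1/500 → 1/640 → 1/800 — 3 1/3 stops faster (darker).
ISO: 1250 → 1600 → 2000 → 2500 → 3200 → 4000 → 5000 → 6400 → 8000 — 2 2/3 stops raised (brighter).
Net change so far: 2/3 stop darker. Offset with the aperture: f/9 → f/8 → f/7.1.

f/7.1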